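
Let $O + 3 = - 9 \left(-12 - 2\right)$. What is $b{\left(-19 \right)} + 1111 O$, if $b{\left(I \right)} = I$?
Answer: $136634$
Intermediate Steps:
$O = 123$ ($O = -3 - 9 \left(-12 - 2\right) = -3 - -126 = -3 + 126 = 123$)
$b{\left(-19 \right)} + 1111 O = -19 + 1111 \cdot 123 = -19 + 136653 = 136634$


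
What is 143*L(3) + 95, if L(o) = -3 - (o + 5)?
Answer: -1478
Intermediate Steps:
L(o) = -8 - o (L(o) = -3 - (5 + o) = -3 + (-5 - o) = -8 - o)
143*L(3) + 95 = 143*(-8 - 1*3) + 95 = 143*(-8 - 3) + 95 = 143*(-11) + 95 = -1573 + 95 = -1478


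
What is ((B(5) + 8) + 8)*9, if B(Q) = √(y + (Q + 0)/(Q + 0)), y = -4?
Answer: 144 + 9*I*√3 ≈ 144.0 + 15.588*I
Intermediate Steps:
B(Q) = I*√3 (B(Q) = √(-4 + (Q + 0)/(Q + 0)) = √(-4 + Q/Q) = √(-4 + 1) = √(-3) = I*√3)
((B(5) + 8) + 8)*9 = ((I*√3 + 8) + 8)*9 = ((8 + I*√3) + 8)*9 = (16 + I*√3)*9 = 144 + 9*I*√3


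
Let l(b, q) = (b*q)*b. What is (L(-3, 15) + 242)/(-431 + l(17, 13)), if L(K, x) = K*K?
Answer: 251/3326 ≈ 0.075466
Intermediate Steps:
L(K, x) = K²
l(b, q) = q*b²
(L(-3, 15) + 242)/(-431 + l(17, 13)) = ((-3)² + 242)/(-431 + 13*17²) = (9 + 242)/(-431 + 13*289) = 251/(-431 + 3757) = 251/3326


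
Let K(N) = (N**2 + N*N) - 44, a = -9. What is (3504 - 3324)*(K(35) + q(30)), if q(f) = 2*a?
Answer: 429840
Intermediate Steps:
K(N) = -44 + 2*N**2 (K(N) = (N**2 + N**2) - 44 = 2*N**2 - 44 = -44 + 2*N**2)
q(f) = -18 (q(f) = 2*(-9) = -18)
(3504 - 3324)*(K(35) + q(30)) = (3504 - 3324)*((-44 + 2*35**2) - 18) = 180*((-44 + 2*1225) - 18) = 180*((-44 + 2450) - 18) = 180*(2406 - 18) = 180*2388 = 429840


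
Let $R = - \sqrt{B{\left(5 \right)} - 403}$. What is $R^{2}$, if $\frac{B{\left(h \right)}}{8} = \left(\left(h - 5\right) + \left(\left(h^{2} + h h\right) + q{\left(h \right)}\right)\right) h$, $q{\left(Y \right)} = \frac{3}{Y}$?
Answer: $1621$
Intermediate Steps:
$B{\left(h \right)} = 8 h \left(-5 + h + 2 h^{2} + \frac{3}{h}\right)$ ($B{\left(h \right)} = 8 \left(\left(h - 5\right) + \left(\left(h^{2} + h h\right) + \frac{3}{h}\right)\right) h = 8 \left(\left(h - 5\right) + \left(\left(h^{2} + h^{2}\right) + \frac{3}{h}\right)\right) h = 8 \left(\left(-5 + h\right) + \left(2 h^{2} + \frac{3}{h}\right)\right) h = 8 \left(-5 + h + 2 h^{2} + \frac{3}{h}\right) h = 8 h \left(-5 + h + 2 h^{2} + \frac{3}{h}\right)$)
$R = - \sqrt{1621}$ ($R = - \sqrt{\left(24 + 8 \cdot 5 \left(-5 + 5 + 2 \cdot 5^{2}\right)\right) - 403} = - \sqrt{\left(24 + 8 \cdot 5 \left(-5 + 5 + 2 \cdot 25\right)\right) - 403} = - \sqrt{\left(24 + 8 \cdot 5 \left(-5 + 5 + 50\right)\right) - 403} = - \sqrt{\left(24 + 8 \cdot 5 \cdot 50\right) - 403} = - \sqrt{\left(24 + 2000\right) - 403} = - \sqrt{2024 - 403} = - \sqrt{1621} \approx -40.262$)
$R^{2} = \left(- \sqrt{1621}\right)^{2} = 1621$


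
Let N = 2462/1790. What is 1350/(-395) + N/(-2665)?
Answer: -644094499/188428825 ≈ -3.4182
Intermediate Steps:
N = 1231/895 (N = 2462*(1/1790) = 1231/895 ≈ 1.3754)
1350/(-395) + N/(-2665) = 1350/(-395) + (1231/895)/(-2665) = 1350*(-1/395) + (1231/895)*(-1/2665) = -270/79 - 1231/2385175 = -644094499/188428825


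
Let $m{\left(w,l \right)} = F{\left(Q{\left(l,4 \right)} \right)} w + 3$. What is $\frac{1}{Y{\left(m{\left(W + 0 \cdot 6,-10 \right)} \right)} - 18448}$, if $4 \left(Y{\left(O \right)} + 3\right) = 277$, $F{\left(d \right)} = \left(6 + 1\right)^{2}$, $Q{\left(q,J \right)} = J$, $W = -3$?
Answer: $- \frac{4}{73527} \approx -5.4402 \cdot 10^{-5}$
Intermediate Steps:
$F{\left(d \right)} = 49$ ($F{\left(d \right)} = 7^{2} = 49$)
$m{\left(w,l \right)} = 3 + 49 w$ ($m{\left(w,l \right)} = 49 w + 3 = 3 + 49 w$)
$Y{\left(O \right)} = \frac{265}{4}$ ($Y{\left(O \right)} = -3 + \frac{1}{4} \cdot 277 = -3 + \frac{277}{4} = \frac{265}{4}$)
$\frac{1}{Y{\left(m{\left(W + 0 \cdot 6,-10 \right)} \right)} - 18448} = \frac{1}{\frac{265}{4} - 18448} = \frac{1}{- \frac{73527}{4}} = - \frac{4}{73527}$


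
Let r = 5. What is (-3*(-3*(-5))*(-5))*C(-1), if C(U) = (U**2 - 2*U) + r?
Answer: 1800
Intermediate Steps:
C(U) = 5 + U**2 - 2*U (C(U) = (U**2 - 2*U) + 5 = 5 + U**2 - 2*U)
(-3*(-3*(-5))*(-5))*C(-1) = (-3*(-3*(-5))*(-5))*(5 + (-1)**2 - 2*(-1)) = (-45*(-5))*(5 + 1 + 2) = -3*(-75)*8 = 225*8 = 1800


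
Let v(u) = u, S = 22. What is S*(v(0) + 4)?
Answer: 88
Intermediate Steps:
S*(v(0) + 4) = 22*(0 + 4) = 22*4 = 88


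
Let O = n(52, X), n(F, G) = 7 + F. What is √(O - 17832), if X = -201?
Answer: I*√17773 ≈ 133.32*I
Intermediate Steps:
O = 59 (O = 7 + 52 = 59)
√(O - 17832) = √(59 - 17832) = √(-17773) = I*√17773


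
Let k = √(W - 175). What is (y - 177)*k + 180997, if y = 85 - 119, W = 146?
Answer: 180997 - 211*I*√29 ≈ 1.81e+5 - 1136.3*I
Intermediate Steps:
k = I*√29 (k = √(146 - 175) = √(-29) = I*√29 ≈ 5.3852*I)
y = -34
(y - 177)*k + 180997 = (-34 - 177)*(I*√29) + 180997 = -211*I*√29 + 180997 = 180997 - 211*I*√29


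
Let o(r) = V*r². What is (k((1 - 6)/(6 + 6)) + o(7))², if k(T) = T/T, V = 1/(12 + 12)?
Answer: 5329/576 ≈ 9.2517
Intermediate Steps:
V = 1/24 ≈ 0.041667
k(T) = 1
o(r) = r²/24
(k((1 - 6)/(6 + 6)) + o(7))² = (1 + (1/24)*7²)² = (1 + (1/24)*49)² = (1 + 49/24)² = (73/24)² = 5329/576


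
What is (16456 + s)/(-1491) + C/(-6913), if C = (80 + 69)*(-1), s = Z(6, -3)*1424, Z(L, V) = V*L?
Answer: 63655847/10307283 ≈ 6.1758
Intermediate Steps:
Z(L, V) = L*V
s = -25632 (s = (6*(-3))*1424 = -18*1424 = -25632)
C = -149 (C = 149*(-1) = -149)
(16456 + s)/(-1491) + C/(-6913) = (16456 - 25632)/(-1491) - 149/(-6913) = -9176*(-1/1491) - 149*(-1/6913) = 9176/1491 + 149/6913 = 63655847/10307283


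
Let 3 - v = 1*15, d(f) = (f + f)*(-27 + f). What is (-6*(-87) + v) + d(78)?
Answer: 8466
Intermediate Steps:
d(f) = 2*f*(-27 + f) (d(f) = (2*f)*(-27 + f) = 2*f*(-27 + f))
v = -12 (v = 3 - 15 = -12)
(-6*(-87) + v) + d(78) = (-6*(-87) - 12) + 2*78*(-27 + 78) = (522 - 12) + 2*78*51 = 510 + 7956 = 8466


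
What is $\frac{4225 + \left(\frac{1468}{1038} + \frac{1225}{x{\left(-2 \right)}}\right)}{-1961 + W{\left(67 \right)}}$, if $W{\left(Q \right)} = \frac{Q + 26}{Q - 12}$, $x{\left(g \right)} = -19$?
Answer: $- \frac{1128624640}{531320541} \approx -2.1242$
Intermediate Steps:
$W{\left(Q \right)} = \frac{26 + Q}{-12 + Q}$
$\frac{4225 + \left(\frac{1468}{1038} + \frac{1225}{x{\left(-2 \right)}}\right)}{-1961 + W{\left(67 \right)}} = \frac{4225 + \left(\frac{1468}{1038} + \frac{1225}{-19}\right)}{-1961 + \frac{26 + 67}{-12 + 67}} = \frac{4225 + \left(1468 \cdot \frac{1}{1038} + 1225 \left(- \frac{1}{19}\right)\right)}{-1961 + \frac{1}{55} \cdot 93} = \frac{4225 + \left(\frac{734}{519} - \frac{1225}{19}\right)}{-1961 + \frac{1}{55} \cdot 93} = \frac{4225 - \frac{621829}{9861}}{-1961 + \frac{93}{55}} = \frac{41040896}{9861 \left(- \frac{107762}{55}\right)} = \frac{41040896}{9861} \left(- \frac{55}{107762}\right) = - \frac{1128624640}{531320541}$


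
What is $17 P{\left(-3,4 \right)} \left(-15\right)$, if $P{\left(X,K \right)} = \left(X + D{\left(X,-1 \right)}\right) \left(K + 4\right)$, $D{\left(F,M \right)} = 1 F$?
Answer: $12240$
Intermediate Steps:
$D{\left(F,M \right)} = F$
$P{\left(X,K \right)} = 2 X \left(4 + K\right)$ ($P{\left(X,K \right)} = \left(X + X\right) \left(K + 4\right) = 2 X \left(4 + K\right)$)
$17 P{\left(-3,4 \right)} \left(-15\right) = 17 \cdot 2 \left(-3\right) \left(4 + 4\right) \left(-15\right) = 17 \cdot 2 \left(-3\right) 8 \left(-15\right) = 17 \left(-48\right) \left(-15\right) = \left(-816\right) \left(-15\right) = 12240$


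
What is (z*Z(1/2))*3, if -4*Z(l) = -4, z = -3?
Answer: -9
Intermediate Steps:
Z(l) = 1 (Z(l) = -¼*(-4) = 1)
(z*Z(1/2))*3 = -3*1*3 = -3*3 = -9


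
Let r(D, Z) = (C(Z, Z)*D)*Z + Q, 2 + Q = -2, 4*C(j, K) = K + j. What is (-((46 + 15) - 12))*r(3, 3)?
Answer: -931/2 ≈ -465.50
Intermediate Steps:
C(j, K) = K/4 + j/4 (C(j, K) = (K + j)/4 = K/4 + j/4)
Q = -4 (Q = -2 - 2 = -4)
r(D, Z) = -4 + D*Z²/2 (r(D, Z) = ((Z/4 + Z/4)*D)*Z - 4 = ((Z/2)*D)*Z - 4 = (D*Z/2)*Z - 4 = D*Z²/2 - 4 = -4 + D*Z²/2)
(-((46 + 15) - 12))*r(3, 3) = (-((46 + 15) - 12))*(-4 + (½)*3*3²) = (-(61 - 12))*(-4 + (½)*3*9) = (-1*49)*(-4 + 27/2) = -49*19/2 = -931/2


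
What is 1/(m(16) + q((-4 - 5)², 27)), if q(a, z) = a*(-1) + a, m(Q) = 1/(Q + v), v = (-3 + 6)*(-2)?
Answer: 10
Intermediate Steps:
v = -6 (v = 3*(-2) = -6)
m(Q) = 1/(-6 + Q) (m(Q) = 1/(Q - 6) = 1/(-6 + Q))
q(a, z) = 0 (q(a, z) = -a + a = 0)
1/(m(16) + q((-4 - 5)², 27)) = 1/(1/(-6 + 16) + 0) = 1/(1/10 + 0) = 1/(⅒ + 0) = 1/(⅒) = 10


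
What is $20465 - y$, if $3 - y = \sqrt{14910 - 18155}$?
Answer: $20462 + i \sqrt{3245} \approx 20462.0 + 56.965 i$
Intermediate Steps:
$y = 3 - i \sqrt{3245}$ ($y = 3 - \sqrt{14910 - 18155} = 3 - \sqrt{-3245} = 3 - i \sqrt{3245} \approx 3.0 - 56.965 i$)
$20465 - y = 20465 - \left(3 - i \sqrt{3245}\right) = 20462 + i \sqrt{3245}$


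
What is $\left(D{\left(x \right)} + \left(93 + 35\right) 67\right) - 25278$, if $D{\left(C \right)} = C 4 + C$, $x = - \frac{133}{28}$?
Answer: $- \frac{66903}{4} \approx -16726.0$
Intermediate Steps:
$x = - \frac{19}{4}$ ($x = \left(-133\right) \frac{1}{28} = - \frac{19}{4} \approx -4.75$)
$D{\left(C \right)} = 5 C$ ($D{\left(C \right)} = 4 C + C = 5 C$)
$\left(D{\left(x \right)} + \left(93 + 35\right) 67\right) - 25278 = \left(5 \left(- \frac{19}{4}\right) + \left(93 + 35\right) 67\right) - 25278 = \left(- \frac{95}{4} + 128 \cdot 67\right) - 25278 = \left(- \frac{95}{4} + 8576\right) - 25278 = \frac{34209}{4} - 25278 = - \frac{66903}{4}$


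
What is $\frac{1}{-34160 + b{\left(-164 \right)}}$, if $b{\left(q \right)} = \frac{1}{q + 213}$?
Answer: $- \frac{49}{1673839} \approx -2.9274 \cdot 10^{-5}$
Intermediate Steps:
$b{\left(q \right)} = \frac{1}{213 + q}$
$\frac{1}{-34160 + b{\left(-164 \right)}} = \frac{1}{-34160 + \frac{1}{213 - 164}} = \frac{1}{-34160 + \frac{1}{49}} = \frac{1}{- \frac{1673839}{49}} = - \frac{49}{1673839}$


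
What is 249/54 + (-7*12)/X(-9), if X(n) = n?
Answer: 251/18 ≈ 13.944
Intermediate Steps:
249/54 + (-7*12)/X(-9) = 249/54 - 7*12/(-9) = 249*(1/54) - 84*(-1/9) = 83/18 + 28/3 = 251/18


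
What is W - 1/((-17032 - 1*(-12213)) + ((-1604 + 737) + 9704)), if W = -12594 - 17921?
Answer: -122609271/4018 ≈ -30515.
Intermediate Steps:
W = -30515
W - 1/((-17032 - 1*(-12213)) + ((-1604 + 737) + 9704)) = -30515 - 1/((-17032 - 1*(-12213)) + ((-1604 + 737) + 9704)) = -30515 - 1/((-17032 + 12213) + (-867 + 9704)) = -30515 - 1/(-4819 + 8837) = -30515 - 1/4018 = -122609271/4018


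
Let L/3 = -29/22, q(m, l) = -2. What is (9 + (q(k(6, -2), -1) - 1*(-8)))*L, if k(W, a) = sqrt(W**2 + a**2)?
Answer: -1305/22 ≈ -59.318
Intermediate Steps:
L = -87/22 (L = 3*(-29/22) = -87/22 ≈ -3.9545)
(9 + (q(k(6, -2), -1) - 1*(-8)))*L = (9 + (-2 - 1*(-8)))*(-87/22) = (9 + (-2 + 8))*(-87/22) = (9 + 6)*(-87/22) = 15*(-87/22) = -1305/22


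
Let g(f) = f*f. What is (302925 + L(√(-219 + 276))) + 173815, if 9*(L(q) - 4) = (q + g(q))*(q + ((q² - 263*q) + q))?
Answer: 475452 - 4940*√57/3 ≈ 4.6302e+5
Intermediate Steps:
g(f) = f²
L(q) = 4 + (q + q²)*(q² - 261*q)/9 (L(q) = 4 + ((q + q²)*(q + ((q² - 263*q) + q)))/9 = 4 + ((q + q²)*(q + (q² - 262*q)))/9 = 4 + ((q + q²)*(q² - 261*q))/9 = 4 + (q + q²)*(q² - 261*q)/9)
(302925 + L(√(-219 + 276))) + 173815 = (302925 + (4 - 29*(√(-219 + 276))² - 260*(-219 + 276)^(3/2)/9 + (√(-219 + 276))⁴/9)) + 173815 = (302925 + (4 - 29*(√57)² - 260*57*√57/9 + (√57)⁴/9)) + 173815 = (302925 + (4 - 29*57 - 4940*√57/3 + (⅑)*3249)) + 173815 = (302925 + (4 - 1653 - 4940*√57/3 + 361)) + 173815 = (302925 + (-1288 - 4940*√57/3)) + 173815 = (301637 - 4940*√57/3) + 173815 = 475452 - 4940*√57/3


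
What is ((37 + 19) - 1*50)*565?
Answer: 3390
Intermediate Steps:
((37 + 19) - 1*50)*565 = (56 - 50)*565 = 6*565 = 3390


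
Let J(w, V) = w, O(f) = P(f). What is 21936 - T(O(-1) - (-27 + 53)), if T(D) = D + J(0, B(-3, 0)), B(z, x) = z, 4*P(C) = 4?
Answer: 21961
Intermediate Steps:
P(C) = 1 (P(C) = (¼)*4 = 1)
O(f) = 1
T(D) = D (T(D) = D + 0 = D)
21936 - T(O(-1) - (-27 + 53)) = 21936 - (1 - (-27 + 53)) = 21936 - (1 - 1*26) = 21936 - (1 - 26) = 21936 - 1*(-25) = 21936 + 25 = 21961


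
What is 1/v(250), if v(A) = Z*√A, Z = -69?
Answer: -√10/3450 ≈ -0.00091660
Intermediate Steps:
v(A) = -69*√A
1/v(250) = 1/(-345*√10) = -√10/3450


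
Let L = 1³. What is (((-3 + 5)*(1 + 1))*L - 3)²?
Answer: 1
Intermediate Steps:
L = 1
(((-3 + 5)*(1 + 1))*L - 3)² = (((-3 + 5)*(1 + 1))*1 - 3)² = ((2*2)*1 - 3)² = (4*1 - 3)² = (4 - 3)² = 1² = 1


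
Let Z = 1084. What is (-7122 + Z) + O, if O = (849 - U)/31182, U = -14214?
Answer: -62753951/10394 ≈ -6037.5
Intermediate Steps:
O = 5021/10394 (O = (849 - 1*(-14214))/31182 = (849 + 14214)*(1/31182) = 15063*(1/31182) = 5021/10394 ≈ 0.48307)
(-7122 + Z) + O = (-7122 + 1084) + 5021/10394 = -6038 + 5021/10394 = -62753951/10394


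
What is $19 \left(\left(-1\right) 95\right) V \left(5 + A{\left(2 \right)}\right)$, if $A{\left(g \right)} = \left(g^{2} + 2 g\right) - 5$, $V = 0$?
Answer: $0$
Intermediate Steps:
$A{\left(g \right)} = -5 + g^{2} + 2 g$
$19 \left(\left(-1\right) 95\right) V \left(5 + A{\left(2 \right)}\right) = 19 \left(\left(-1\right) 95\right) 0 \left(5 + \left(-5 + 2^{2} + 2 \cdot 2\right)\right) = 19 \left(-95\right) 0 \left(5 + \left(-5 + 4 + 4\right)\right) = - 1805 \cdot 0 \left(5 + 3\right) = - 1805 \cdot 0 \cdot 8 = \left(-1805\right) 0 = 0$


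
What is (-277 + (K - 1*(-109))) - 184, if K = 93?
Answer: -259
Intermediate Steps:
(-277 + (K - 1*(-109))) - 184 = (-277 + (93 - 1*(-109))) - 184 = (-277 + (93 + 109)) - 184 = (-277 + 202) - 184 = -75 - 184 = -259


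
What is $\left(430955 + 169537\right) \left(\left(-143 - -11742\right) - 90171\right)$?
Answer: $-47181857424$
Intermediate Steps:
$\left(430955 + 169537\right) \left(\left(-143 - -11742\right) - 90171\right) = 600492 \left(\left(-143 + 11742\right) - 90171\right) = 600492 \left(11599 - 90171\right) = 600492 \left(-78572\right) = -47181857424$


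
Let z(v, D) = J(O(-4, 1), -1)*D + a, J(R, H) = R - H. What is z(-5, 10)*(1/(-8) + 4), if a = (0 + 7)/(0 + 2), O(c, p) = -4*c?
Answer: 10757/16 ≈ 672.31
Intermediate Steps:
a = 7/2 ≈ 3.5000
z(v, D) = 7/2 + 17*D (z(v, D) = (-4*(-4) - 1*(-1))*D + 7/2 = (16 + 1)*D + 7/2 = 17*D + 7/2 = 7/2 + 17*D)
z(-5, 10)*(1/(-8) + 4) = (7/2 + 17*10)*(1/(-8) + 4) = (7/2 + 170)*(-⅛ + 4) = (347/2)*(31/8) = 10757/16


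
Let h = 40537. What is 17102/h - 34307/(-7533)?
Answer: 1519532225/305365221 ≈ 4.9761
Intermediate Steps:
17102/h - 34307/(-7533) = 17102/40537 - 34307/(-7533) = 17102*(1/40537) - 34307*(-1/7533) = 17102/40537 + 34307/7533 = 1519532225/305365221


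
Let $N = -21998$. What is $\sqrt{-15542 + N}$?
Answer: $2 i \sqrt{9385} \approx 193.75 i$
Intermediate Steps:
$\sqrt{-15542 + N} = \sqrt{-15542 - 21998} = \sqrt{-37540} = 2 i \sqrt{9385}$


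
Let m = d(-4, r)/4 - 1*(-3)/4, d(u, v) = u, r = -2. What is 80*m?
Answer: -20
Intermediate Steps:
m = -¼ (m = -4/4 - 1*(-3)/4 = -4*¼ + 3*(¼) = -1 + ¾ = -¼ ≈ -0.25000)
80*m = 80*(-¼) = -20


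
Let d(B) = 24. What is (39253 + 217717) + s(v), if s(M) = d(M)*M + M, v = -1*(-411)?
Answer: 267245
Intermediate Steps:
v = 411
s(M) = 25*M (s(M) = 24*M + M = 25*M)
(39253 + 217717) + s(v) = (39253 + 217717) + 25*411 = 256970 + 10275 = 267245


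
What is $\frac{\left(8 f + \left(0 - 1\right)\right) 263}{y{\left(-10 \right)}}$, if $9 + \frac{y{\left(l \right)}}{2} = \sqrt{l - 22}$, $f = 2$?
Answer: $- \frac{35505}{226} - \frac{7890 i \sqrt{2}}{113} \approx -157.1 - 98.745 i$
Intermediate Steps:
$y{\left(l \right)} = -18 + 2 \sqrt{-22 + l}$ ($y{\left(l \right)} = -18 + 2 \sqrt{l - 22} = -18 + 2 \sqrt{-22 + l}$)
$\frac{\left(8 f + \left(0 - 1\right)\right) 263}{y{\left(-10 \right)}} = \frac{\left(8 \cdot 2 + \left(0 - 1\right)\right) 263}{-18 + 2 \sqrt{-22 - 10}} = \frac{\left(16 - 1\right) 263}{-18 + 2 \sqrt{-32}} = \frac{15 \cdot 263}{-18 + 2 \cdot 4 i \sqrt{2}} = \frac{3945}{-18 + 8 i \sqrt{2}}$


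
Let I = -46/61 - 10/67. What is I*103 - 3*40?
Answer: -870716/4087 ≈ -213.05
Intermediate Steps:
I = -3692/4087 (I = -46*1/61 - 10*1/67 = -46/61 - 10/67 = -3692/4087 ≈ -0.90335)
I*103 - 3*40 = -3692/4087*103 - 3*40 = -380276/4087 - 120 = -870716/4087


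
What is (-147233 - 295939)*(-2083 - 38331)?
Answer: 17910353208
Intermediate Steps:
(-147233 - 295939)*(-2083 - 38331) = -443172*(-40414) = 17910353208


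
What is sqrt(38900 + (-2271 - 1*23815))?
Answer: sqrt(12814) ≈ 113.20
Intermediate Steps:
sqrt(38900 + (-2271 - 1*23815)) = sqrt(38900 + (-2271 - 23815)) = sqrt(38900 - 26086) = sqrt(12814)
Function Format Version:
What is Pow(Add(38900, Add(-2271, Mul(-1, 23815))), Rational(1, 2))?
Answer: Pow(12814, Rational(1, 2)) ≈ 113.20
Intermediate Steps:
Pow(Add(38900, Add(-2271, Mul(-1, 23815))), Rational(1, 2)) = Pow(Add(38900, Add(-2271, -23815)), Rational(1, 2)) = Pow(Add(38900, -26086), Rational(1, 2)) = Pow(12814, Rational(1, 2))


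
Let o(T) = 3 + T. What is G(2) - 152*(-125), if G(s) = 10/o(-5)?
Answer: 18995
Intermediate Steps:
G(s) = -5 (G(s) = 10/(3 - 5) = 10/(-2) = 10*(-½) = -5)
G(2) - 152*(-125) = -5 - 152*(-125) = -5 + 19000 = 18995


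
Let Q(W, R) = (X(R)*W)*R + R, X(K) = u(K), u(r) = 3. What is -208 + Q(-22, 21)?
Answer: -1573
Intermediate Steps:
X(K) = 3
Q(W, R) = R + 3*R*W (Q(W, R) = (3*W)*R + R = 3*R*W + R = R + 3*R*W)
-208 + Q(-22, 21) = -208 + 21*(1 + 3*(-22)) = -208 + 21*(1 - 66) = -208 + 21*(-65) = -208 - 1365 = -1573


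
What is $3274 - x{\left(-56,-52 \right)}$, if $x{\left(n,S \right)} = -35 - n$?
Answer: $3253$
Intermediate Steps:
$3274 - x{\left(-56,-52 \right)} = 3274 - \left(-35 - -56\right) = 3274 - \left(-35 + 56\right) = 3274 - 21 = 3253$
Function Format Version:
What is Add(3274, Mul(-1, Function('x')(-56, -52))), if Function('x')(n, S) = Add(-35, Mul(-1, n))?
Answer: 3253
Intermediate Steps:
Add(3274, Mul(-1, Function('x')(-56, -52))) = Add(3274, Mul(-1, Add(-35, Mul(-1, -56)))) = Add(3274, Mul(-1, Add(-35, 56))) = Add(3274, Mul(-1, 21)) = Add(3274, -21) = 3253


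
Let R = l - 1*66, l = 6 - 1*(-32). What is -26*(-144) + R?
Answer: 3716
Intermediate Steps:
l = 38 (l = 6 + 32 = 38)
R = -28 (R = 38 - 1*66 = 38 - 66 = -28)
-26*(-144) + R = -26*(-144) - 28 = 3744 - 28 = 3716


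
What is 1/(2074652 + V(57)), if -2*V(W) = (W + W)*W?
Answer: 1/2071403 ≈ 4.8276e-7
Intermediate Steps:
V(W) = -W² (V(W) = -(W + W)*W/2 = -2*W*W/2 = -W²)
1/(2074652 + V(57)) = 1/(2074652 - 1*57²) = 1/(2074652 - 1*3249) = 1/(2074652 - 3249) = 1/2071403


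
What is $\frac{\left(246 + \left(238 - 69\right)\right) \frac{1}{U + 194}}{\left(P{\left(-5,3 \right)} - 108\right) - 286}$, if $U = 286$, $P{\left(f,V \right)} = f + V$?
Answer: $- \frac{83}{38016} \approx -0.0021833$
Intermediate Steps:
$P{\left(f,V \right)} = V + f$
$\frac{\left(246 + \left(238 - 69\right)\right) \frac{1}{U + 194}}{\left(P{\left(-5,3 \right)} - 108\right) - 286} = \frac{\left(246 + \left(238 - 69\right)\right) \frac{1}{286 + 194}}{\left(\left(3 - 5\right) - 108\right) - 286} = \frac{\left(246 + \left(238 - 69\right)\right) \frac{1}{480}}{\left(-2 - 108\right) - 286} = \frac{\left(246 + 169\right) \frac{1}{480}}{-110 - 286} = \frac{415 \cdot \frac{1}{480}}{-396} = \frac{83}{96} \left(- \frac{1}{396}\right) = - \frac{83}{38016}$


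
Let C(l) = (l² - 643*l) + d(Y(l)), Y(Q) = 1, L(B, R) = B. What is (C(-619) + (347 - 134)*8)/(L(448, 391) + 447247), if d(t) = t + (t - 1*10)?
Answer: 34038/19465 ≈ 1.7487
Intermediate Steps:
d(t) = -10 + 2*t (d(t) = t + (t - 10) = t + (-10 + t) = -10 + 2*t)
C(l) = -8 + l² - 643*l (C(l) = (l² - 643*l) + (-10 + 2*1) = (l² - 643*l) + (-10 + 2) = (l² - 643*l) - 8 = -8 + l² - 643*l)
(C(-619) + (347 - 134)*8)/(L(448, 391) + 447247) = ((-8 + (-619)² - 643*(-619)) + (347 - 134)*8)/(448 + 447247) = ((-8 + 383161 + 398017) + 213*8)/447695 = (781170 + 1704)*(1/447695) = 782874*(1/447695) = 34038/19465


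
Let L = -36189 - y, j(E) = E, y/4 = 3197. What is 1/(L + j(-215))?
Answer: -1/49192 ≈ -2.0329e-5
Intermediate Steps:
y = 12788 (y = 4*3197 = 12788)
L = -48977 (L = -36189 - 1*12788 = -36189 - 12788 = -48977)
1/(L + j(-215)) = 1/(-48977 - 215) = 1/(-49192) = -1/49192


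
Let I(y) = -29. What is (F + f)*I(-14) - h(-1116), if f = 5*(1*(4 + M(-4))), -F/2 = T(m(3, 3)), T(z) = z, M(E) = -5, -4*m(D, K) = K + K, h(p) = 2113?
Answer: -2055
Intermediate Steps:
m(D, K) = -K/2 (m(D, K) = -(K + K)/4 = -K/2)
F = 3 (F = -(-1)*3 = -2*(-3/2) = 3)
f = -5 (f = 5*(1*(4 - 5)) = 5*(1*(-1)) = 5*(-1) = -5)
(F + f)*I(-14) - h(-1116) = (3 - 5)*(-29) - 1*2113 = -2*(-29) - 2113 = 58 - 2113 = -2055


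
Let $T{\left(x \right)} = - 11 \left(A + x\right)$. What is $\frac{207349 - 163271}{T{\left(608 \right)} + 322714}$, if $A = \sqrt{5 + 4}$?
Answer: $\frac{44078}{315993} \approx 0.13949$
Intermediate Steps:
$A = 3$ ($A = \sqrt{9} = 3$)
$T{\left(x \right)} = -33 - 11 x$ ($T{\left(x \right)} = - 11 \left(3 + x\right) = -33 - 11 x$)
$\frac{207349 - 163271}{T{\left(608 \right)} + 322714} = \frac{207349 - 163271}{\left(-33 - 6688\right) + 322714} = \frac{44078}{\left(-33 - 6688\right) + 322714} = \frac{44078}{-6721 + 322714} = \frac{44078}{315993}$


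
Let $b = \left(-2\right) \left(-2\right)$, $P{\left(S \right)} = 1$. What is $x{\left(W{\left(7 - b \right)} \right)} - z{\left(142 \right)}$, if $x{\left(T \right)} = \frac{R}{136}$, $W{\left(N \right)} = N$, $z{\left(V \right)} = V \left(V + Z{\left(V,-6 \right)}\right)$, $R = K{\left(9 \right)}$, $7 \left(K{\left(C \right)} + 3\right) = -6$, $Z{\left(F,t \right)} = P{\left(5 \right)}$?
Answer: $- \frac{19331339}{952} \approx -20306.0$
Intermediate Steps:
$Z{\left(F,t \right)} = 1$
$b = 4$
$K{\left(C \right)} = - \frac{27}{7}$ ($K{\left(C \right)} = -3 + \frac{1}{7} \left(-6\right) = -3 - \frac{6}{7} = - \frac{27}{7}$)
$R = - \frac{27}{7} \approx -3.8571$
$z{\left(V \right)} = V \left(1 + V\right)$ ($z{\left(V \right)} = V \left(V + 1\right) = V \left(1 + V\right)$)
$x{\left(T \right)} = - \frac{27}{952}$ ($x{\left(T \right)} = - \frac{27}{7 \cdot 136} = \left(- \frac{27}{7}\right) \frac{1}{136} = - \frac{27}{952}$)
$x{\left(W{\left(7 - b \right)} \right)} - z{\left(142 \right)} = - \frac{27}{952} - 142 \left(1 + 142\right) = - \frac{27}{952} - 142 \cdot 143 = - \frac{27}{952} - 20306 = - \frac{19331339}{952}$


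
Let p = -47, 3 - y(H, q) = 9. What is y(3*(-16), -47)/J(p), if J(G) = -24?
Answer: 1/4 ≈ 0.25000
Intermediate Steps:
y(H, q) = -6 (y(H, q) = 3 - 1*9 = 3 - 9 = -6)
y(3*(-16), -47)/J(p) = -6/(-24) = -6*(-1/24) = 1/4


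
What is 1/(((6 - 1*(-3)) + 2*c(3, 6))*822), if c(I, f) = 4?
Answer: 1/13974 ≈ 7.1561e-5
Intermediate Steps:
1/(((6 - 1*(-3)) + 2*c(3, 6))*822) = 1/(((6 - 1*(-3)) + 2*4)*822) = 1/(((6 + 3) + 8)*822) = 1/((9 + 8)*822) = 1/(17*822) = 1/13974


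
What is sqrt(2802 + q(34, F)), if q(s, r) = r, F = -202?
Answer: 10*sqrt(26) ≈ 50.990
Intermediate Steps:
sqrt(2802 + q(34, F)) = sqrt(2802 - 202) = sqrt(2600) = 10*sqrt(26)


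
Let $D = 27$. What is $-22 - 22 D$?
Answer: $-616$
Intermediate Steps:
$-22 - 22 D = -22 - 594 = -616$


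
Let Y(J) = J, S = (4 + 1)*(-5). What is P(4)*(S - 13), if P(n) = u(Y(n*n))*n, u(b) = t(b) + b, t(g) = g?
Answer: -4864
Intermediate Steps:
S = -25 (S = 5*(-5) = -25)
u(b) = 2*b (u(b) = b + b = 2*b)
P(n) = 2*n**3 (P(n) = (2*(n*n))*n = (2*n**2)*n = 2*n**3)
P(4)*(S - 13) = (2*4**3)*(-25 - 13) = (2*64)*(-38) = 128*(-38) = -4864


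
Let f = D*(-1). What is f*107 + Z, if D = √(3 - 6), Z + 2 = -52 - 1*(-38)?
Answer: -16 - 107*I*√3 ≈ -16.0 - 185.33*I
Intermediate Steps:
Z = -16 (Z = -2 + (-52 - 1*(-38)) = -2 + (-52 + 38) = -2 - 14 = -16)
D = I*√3 (D = √(-3) = I*√3 ≈ 1.732*I)
f = -I*√3 (f = (I*√3)*(-1) = -I*√3 ≈ -1.732*I)
f*107 + Z = -I*√3*107 - 16 = -107*I*√3 - 16 = -16 - 107*I*√3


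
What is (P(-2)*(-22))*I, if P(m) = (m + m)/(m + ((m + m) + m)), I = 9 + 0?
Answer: -99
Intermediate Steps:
I = 9
P(m) = ½ (P(m) = (2*m)/(m + (2*m + m)) = (2*m)/(m + 3*m) = (2*m)/((4*m)) = (2*m)*(1/(4*m)) = ½)
(P(-2)*(-22))*I = ((½)*(-22))*9 = -11*9 = -99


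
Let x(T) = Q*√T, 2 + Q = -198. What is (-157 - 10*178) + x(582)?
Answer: -1937 - 200*√582 ≈ -6761.9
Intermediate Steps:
Q = -200 (Q = -2 - 198 = -200)
x(T) = -200*√T
(-157 - 10*178) + x(582) = (-157 - 10*178) - 200*√582 = (-157 - 1780) - 200*√582 = -1937 - 200*√582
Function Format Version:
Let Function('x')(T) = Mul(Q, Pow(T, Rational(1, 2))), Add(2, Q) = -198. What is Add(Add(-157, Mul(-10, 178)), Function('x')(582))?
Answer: Add(-1937, Mul(-200, Pow(582, Rational(1, 2)))) ≈ -6761.9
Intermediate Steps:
Q = -200 (Q = Add(-2, -198) = -200)
Function('x')(T) = Mul(-200, Pow(T, Rational(1, 2)))
Add(Add(-157, Mul(-10, 178)), Function('x')(582)) = Add(Add(-157, Mul(-10, 178)), Mul(-200, Pow(582, Rational(1, 2)))) = Add(Add(-157, -1780), Mul(-200, Pow(582, Rational(1, 2)))) = Add(-1937, Mul(-200, Pow(582, Rational(1, 2))))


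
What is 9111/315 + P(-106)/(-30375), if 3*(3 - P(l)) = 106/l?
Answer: 3689941/127575 ≈ 28.924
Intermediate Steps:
P(l) = 3 - 106/(3*l)
9111/315 + P(-106)/(-30375) = 9111/315 + (3 - 106/3/(-106))/(-30375) = 9111*(1/315) + (3 - 106/3*(-1/106))*(-1/30375) = 3037/105 + (3 + ⅓)*(-1/30375) = 3037/105 + (10/3)*(-1/30375) = 3037/105 - 2/18225 = 3689941/127575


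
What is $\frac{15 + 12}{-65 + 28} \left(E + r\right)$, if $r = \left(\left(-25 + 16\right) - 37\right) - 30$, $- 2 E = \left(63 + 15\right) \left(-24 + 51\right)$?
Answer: $\frac{30483}{37} \approx 823.87$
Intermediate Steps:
$E = -1053$ ($E = - \frac{\left(63 + 15\right) \left(-24 + 51\right)}{2} = - \frac{78 \cdot 27}{2} = \left(- \frac{1}{2}\right) 2106 = -1053$)
$r = -76$ ($r = \left(-9 - 37\right) - 30 = -46 - 30 = -76$)
$\frac{15 + 12}{-65 + 28} \left(E + r\right) = \frac{15 + 12}{-65 + 28} \left(-1053 - 76\right) = \frac{27}{-37} \left(-1129\right) = 27 \left(- \frac{1}{37}\right) \left(-1129\right) = \left(- \frac{27}{37}\right) \left(-1129\right) = \frac{30483}{37}$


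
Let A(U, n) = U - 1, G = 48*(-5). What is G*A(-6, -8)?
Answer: 1680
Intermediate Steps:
G = -240
A(U, n) = -1 + U
G*A(-6, -8) = -240*(-1 - 6) = -240*(-7) = 1680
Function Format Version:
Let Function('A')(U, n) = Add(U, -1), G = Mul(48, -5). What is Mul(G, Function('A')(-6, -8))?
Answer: 1680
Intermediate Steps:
G = -240
Function('A')(U, n) = Add(-1, U)
Mul(G, Function('A')(-6, -8)) = Mul(-240, Add(-1, -6)) = Mul(-240, -7) = 1680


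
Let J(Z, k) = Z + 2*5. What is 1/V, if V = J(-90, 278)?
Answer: -1/80 ≈ -0.012500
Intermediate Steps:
J(Z, k) = 10 + Z (J(Z, k) = Z + 10 = 10 + Z)
V = -80 (V = 10 - 90 = -80)
1/V = 1/(-80) = -1/80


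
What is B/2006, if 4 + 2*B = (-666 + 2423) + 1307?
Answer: 45/59 ≈ 0.76271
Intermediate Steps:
B = 1530 (B = -2 + ((-666 + 2423) + 1307)/2 = -2 + (1757 + 1307)/2 = -2 + (1/2)*3064 = -2 + 1532 = 1530)
B/2006 = 1530/2006 = 1530*(1/2006) = 45/59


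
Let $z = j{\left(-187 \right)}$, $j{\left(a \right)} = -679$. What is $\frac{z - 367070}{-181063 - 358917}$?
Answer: $\frac{12681}{18620} \approx 0.68104$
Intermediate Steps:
$z = -679$
$\frac{z - 367070}{-181063 - 358917} = \frac{-679 - 367070}{-181063 - 358917} = - \frac{367749}{-539980} = \left(-367749\right) \left(- \frac{1}{539980}\right) = \frac{12681}{18620}$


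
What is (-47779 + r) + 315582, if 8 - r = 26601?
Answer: 241210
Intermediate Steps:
r = -26593 (r = 8 - 1*26601 = 8 - 26601 = -26593)
(-47779 + r) + 315582 = (-47779 - 26593) + 315582 = -74372 + 315582 = 241210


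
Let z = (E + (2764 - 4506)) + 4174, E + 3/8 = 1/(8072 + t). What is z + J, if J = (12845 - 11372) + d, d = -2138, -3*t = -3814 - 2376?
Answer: 214864011/121624 ≈ 1766.6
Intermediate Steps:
t = 6190/3 (t = -(-3814 - 2376)/3 = -⅓*(-6190) = 6190/3 ≈ 2063.3)
E = -45597/121624 (E = -3/8 + 1/(8072 + 6190/3) = -3/8 + 1/(30406/3) = -3/8 + 3/30406 = -45597/121624 ≈ -0.37490)
J = -665 (J = (12845 - 11372) - 2138 = 1473 - 2138 = -665)
z = 295743971/121624 (z = (-45597/121624 + (2764 - 4506)) + 4174 = (-45597/121624 - 1742) + 4174 = -211914605/121624 + 4174 = 295743971/121624 ≈ 2431.6)
z + J = 295743971/121624 - 665 = 214864011/121624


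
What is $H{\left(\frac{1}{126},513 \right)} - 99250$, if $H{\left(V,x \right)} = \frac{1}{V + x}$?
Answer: $- \frac{6415420624}{64639} \approx -99250.0$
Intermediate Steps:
$H{\left(\frac{1}{126},513 \right)} - 99250 = \frac{1}{\frac{1}{126} + 513} - 99250 = \frac{1}{\frac{64639}{126}} - 99250 = \frac{126}{64639} - 99250 = - \frac{6415420624}{64639}$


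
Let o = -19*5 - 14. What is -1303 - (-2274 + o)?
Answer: 1080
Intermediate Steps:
o = -109 (o = -95 - 14 = -109)
-1303 - (-2274 + o) = -1303 - (-2274 - 109) = -1303 - 1*(-2383) = -1303 + 2383 = 1080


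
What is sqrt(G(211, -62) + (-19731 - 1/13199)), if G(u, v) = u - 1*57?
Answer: 2*I*sqrt(852644919994)/13199 ≈ 139.92*I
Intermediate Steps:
G(u, v) = -57 + u (G(u, v) = u - 57 = -57 + u)
sqrt(G(211, -62) + (-19731 - 1/13199)) = sqrt((-57 + 211) + (-19731 - 1/13199)) = sqrt(154 + (-19731 - 1*1/13199)) = sqrt(154 + (-19731 - 1/13199)) = sqrt(154 - 260429470/13199) = sqrt(-258396824/13199) = 2*I*sqrt(852644919994)/13199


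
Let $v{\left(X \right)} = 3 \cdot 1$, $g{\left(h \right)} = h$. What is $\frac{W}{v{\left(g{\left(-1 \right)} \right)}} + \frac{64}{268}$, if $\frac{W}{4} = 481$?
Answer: $\frac{128956}{201} \approx 641.57$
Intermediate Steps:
$W = 1924$ ($W = 4 \cdot 481 = 1924$)
$v{\left(X \right)} = 3$
$\frac{W}{v{\left(g{\left(-1 \right)} \right)}} + \frac{64}{268} = \frac{1924}{3} + \frac{64}{268} = 1924 \cdot \frac{1}{3} + 64 \cdot \frac{1}{268} = \frac{1924}{3} + \frac{16}{67} = \frac{128956}{201}$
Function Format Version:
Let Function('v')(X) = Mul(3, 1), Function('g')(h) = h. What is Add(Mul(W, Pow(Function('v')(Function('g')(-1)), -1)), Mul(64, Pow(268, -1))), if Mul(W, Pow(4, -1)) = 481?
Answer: Rational(128956, 201) ≈ 641.57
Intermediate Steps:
W = 1924 (W = Mul(4, 481) = 1924)
Function('v')(X) = 3
Add(Mul(W, Pow(Function('v')(Function('g')(-1)), -1)), Mul(64, Pow(268, -1))) = Add(Mul(1924, Pow(3, -1)), Mul(64, Pow(268, -1))) = Add(Mul(1924, Rational(1, 3)), Mul(64, Rational(1, 268))) = Add(Rational(1924, 3), Rational(16, 67)) = Rational(128956, 201)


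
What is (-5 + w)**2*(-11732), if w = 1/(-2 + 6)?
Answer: -1058813/4 ≈ -2.6470e+5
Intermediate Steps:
w = 1/4 ≈ 0.25000
(-5 + w)**2*(-11732) = (-5 + 1/4)**2*(-11732) = (-19/4)**2*(-11732) = (361/16)*(-11732) = -1058813/4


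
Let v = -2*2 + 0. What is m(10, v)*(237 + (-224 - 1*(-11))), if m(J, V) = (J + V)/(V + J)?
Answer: 24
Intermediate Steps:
v = -4 (v = -4 + 0 = -4)
m(J, V) = 1 (m(J, V) = (J + V)/(J + V) = 1)
m(10, v)*(237 + (-224 - 1*(-11))) = 1*(237 + (-224 - 1*(-11))) = 1*(237 + (-224 + 11)) = 1*(237 - 213) = 1*24 = 24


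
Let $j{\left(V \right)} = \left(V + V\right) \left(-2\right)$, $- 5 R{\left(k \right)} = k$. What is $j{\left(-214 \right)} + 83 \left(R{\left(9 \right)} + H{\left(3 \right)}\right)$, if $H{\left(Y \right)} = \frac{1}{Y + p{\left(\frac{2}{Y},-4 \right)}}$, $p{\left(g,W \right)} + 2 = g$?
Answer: $\frac{3782}{5} \approx 756.4$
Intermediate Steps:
$p{\left(g,W \right)} = -2 + g$
$H{\left(Y \right)} = \frac{1}{-2 + Y + \frac{2}{Y}}$ ($H{\left(Y \right)} = \frac{1}{Y - \left(2 - \frac{2}{Y}\right)} = \frac{1}{-2 + Y + \frac{2}{Y}}$)
$R{\left(k \right)} = - \frac{k}{5}$
$j{\left(V \right)} = - 4 V$ ($j{\left(V \right)} = 2 V \left(-2\right) = - 4 V$)
$j{\left(-214 \right)} + 83 \left(R{\left(9 \right)} + H{\left(3 \right)}\right) = \left(-4\right) \left(-214\right) + 83 \left(\left(- \frac{1}{5}\right) 9 + \frac{3}{2 + 3 \left(-2 + 3\right)}\right) = 856 + 83 \left(- \frac{9}{5} + \frac{3}{2 + 3 \cdot 1}\right) = 856 + 83 \left(- \frac{9}{5} + \frac{3}{2 + 3}\right) = 856 + 83 \left(- \frac{9}{5} + \frac{3}{5}\right) = 856 + 83 \left(- \frac{6}{5}\right) = 856 - \frac{498}{5} = \frac{3782}{5}$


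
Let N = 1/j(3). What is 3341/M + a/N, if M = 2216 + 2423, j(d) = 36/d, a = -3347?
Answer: -186317455/4639 ≈ -40163.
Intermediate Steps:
N = 1/12 (N = 1/(36/3) = 1/(36*(1/3)) = 1/12 ≈ 0.083333)
M = 4639
3341/M + a/N = 3341/4639 - 3347/1/12 = 3341*(1/4639) - 3347*12 = 3341/4639 - 40164 = -186317455/4639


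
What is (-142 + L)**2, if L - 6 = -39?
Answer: 30625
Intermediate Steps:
L = -33 (L = 6 - 39 = -33)
(-142 + L)**2 = (-142 - 33)**2 = (-175)**2 = 30625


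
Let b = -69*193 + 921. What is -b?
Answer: 12396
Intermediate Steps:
b = -12396 (b = -13317 + 921 = -12396)
-b = -1*(-12396) = 12396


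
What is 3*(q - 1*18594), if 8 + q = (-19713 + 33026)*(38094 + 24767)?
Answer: 2510549673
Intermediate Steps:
q = 836868485 (q = -8 + (-19713 + 33026)*(38094 + 24767) = -8 + 13313*62861 = -8 + 836868493 = 836868485)
3*(q - 1*18594) = 3*(836868485 - 1*18594) = 3*(836868485 - 18594) = 3*836849891 = 2510549673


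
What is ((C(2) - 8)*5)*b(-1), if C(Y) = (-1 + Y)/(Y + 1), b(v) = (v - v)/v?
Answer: 0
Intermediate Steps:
b(v) = 0 (b(v) = 0/v = 0)
C(Y) = (-1 + Y)/(1 + Y)
((C(2) - 8)*5)*b(-1) = (((-1 + 2)/(1 + 2) - 8)*5)*0 = ((1/3 - 8)*5)*0 = (((⅓)*1 - 8)*5)*0 = ((⅓ - 8)*5)*0 = -23/3*5*0 = -115/3*0 = 0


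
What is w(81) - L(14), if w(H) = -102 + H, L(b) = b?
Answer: -35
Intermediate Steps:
w(81) - L(14) = (-102 + 81) - 1*14 = -21 - 14 = -35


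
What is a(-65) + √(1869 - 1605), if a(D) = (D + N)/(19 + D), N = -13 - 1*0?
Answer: 39/23 + 2*√66 ≈ 17.944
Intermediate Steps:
N = -13 (N = -13 + 0 = -13)
a(D) = (-13 + D)/(19 + D) (a(D) = (D - 13)/(19 + D) = (-13 + D)/(19 + D))
a(-65) + √(1869 - 1605) = (-13 - 65)/(19 - 65) + √(1869 - 1605) = -78/(-46) + √264 = -1/46*(-78) + 2*√66 = 39/23 + 2*√66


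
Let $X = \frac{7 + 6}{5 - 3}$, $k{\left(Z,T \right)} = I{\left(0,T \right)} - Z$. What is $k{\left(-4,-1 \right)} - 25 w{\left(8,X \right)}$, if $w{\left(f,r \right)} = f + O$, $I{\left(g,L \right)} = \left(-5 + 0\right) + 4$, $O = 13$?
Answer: $-522$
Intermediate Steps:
$I{\left(g,L \right)} = -1$ ($I{\left(g,L \right)} = -5 + 4 = -1$)
$k{\left(Z,T \right)} = -1 - Z$
$X = \frac{13}{2} \approx 6.5$
$w{\left(f,r \right)} = 13 + f$ ($w{\left(f,r \right)} = f + 13 = 13 + f$)
$k{\left(-4,-1 \right)} - 25 w{\left(8,X \right)} = \left(-1 - -4\right) - 25 \left(13 + 8\right) = \left(-1 + 4\right) - 525 = 3 - 525 = -522$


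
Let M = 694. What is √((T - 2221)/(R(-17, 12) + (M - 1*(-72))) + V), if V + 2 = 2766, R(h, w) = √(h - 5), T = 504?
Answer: √((2115507 + 2764*I*√22)/(766 + I*√22)) ≈ 52.552 + 0.0001*I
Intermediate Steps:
R(h, w) = √(-5 + h)
V = 2764 (V = -2 + 2766 = 2764)
√((T - 2221)/(R(-17, 12) + (M - 1*(-72))) + V) = √((504 - 2221)/(√(-5 - 17) + (694 - 1*(-72))) + 2764) = √(-1717/(√(-22) + (694 + 72)) + 2764) = √(-1717/(I*√22 + 766) + 2764) = √(-1717/(766 + I*√22) + 2764) = √(2764 - 1717/(766 + I*√22))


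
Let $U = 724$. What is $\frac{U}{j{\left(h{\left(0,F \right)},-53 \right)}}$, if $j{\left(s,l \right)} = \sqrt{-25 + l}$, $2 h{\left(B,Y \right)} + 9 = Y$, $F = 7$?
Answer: $- \frac{362 i \sqrt{78}}{39} \approx - 81.977 i$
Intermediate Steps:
$h{\left(B,Y \right)} = - \frac{9}{2} + \frac{Y}{2}$
$\frac{U}{j{\left(h{\left(0,F \right)},-53 \right)}} = \frac{724}{\sqrt{-25 - 53}} = \frac{724}{\sqrt{-78}} = \frac{724}{i \sqrt{78}} = 724 \left(- \frac{i \sqrt{78}}{78}\right) = - \frac{362 i \sqrt{78}}{39}$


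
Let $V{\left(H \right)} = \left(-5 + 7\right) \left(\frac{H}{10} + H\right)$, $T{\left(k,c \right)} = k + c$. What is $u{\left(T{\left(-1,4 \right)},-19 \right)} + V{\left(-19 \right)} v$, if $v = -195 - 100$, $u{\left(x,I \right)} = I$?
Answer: $12312$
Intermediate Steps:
$T{\left(k,c \right)} = c + k$
$v = -295$
$V{\left(H \right)} = \frac{11 H}{5}$ ($V{\left(H \right)} = 2 \left(H \frac{1}{10} + H\right) = 2 \left(\frac{H}{10} + H\right) = 2 \frac{11 H}{10} = \frac{11 H}{5}$)
$u{\left(T{\left(-1,4 \right)},-19 \right)} + V{\left(-19 \right)} v = -19 + \frac{11}{5} \left(-19\right) \left(-295\right) = -19 - -12331 = -19 + 12331 = 12312$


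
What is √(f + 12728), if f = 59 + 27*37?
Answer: √13786 ≈ 117.41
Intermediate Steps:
f = 1058 (f = 59 + 999 = 1058)
√(f + 12728) = √(1058 + 12728) = √13786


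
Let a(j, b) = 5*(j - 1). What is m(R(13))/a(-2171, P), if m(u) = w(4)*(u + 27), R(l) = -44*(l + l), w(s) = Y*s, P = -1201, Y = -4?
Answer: -4468/2715 ≈ -1.6457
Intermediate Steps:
a(j, b) = -5 + 5*j (a(j, b) = 5*(-1 + j) = -5 + 5*j)
w(s) = -4*s
R(l) = -88*l
m(u) = -432 - 16*u (m(u) = (-4*4)*(u + 27) = -16*(27 + u) = -432 - 16*u)
m(R(13))/a(-2171, P) = (-432 - (-1408)*13)/(-5 + 5*(-2171)) = (-432 - 16*(-1144))/(-5 - 10855) = (-432 + 18304)/(-10860) = 17872*(-1/10860) = -4468/2715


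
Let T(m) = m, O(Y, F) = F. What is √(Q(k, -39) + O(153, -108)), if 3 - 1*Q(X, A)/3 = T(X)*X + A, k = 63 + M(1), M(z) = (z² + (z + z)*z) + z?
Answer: I*√13449 ≈ 115.97*I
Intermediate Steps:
M(z) = z + 3*z² (M(z) = (z² + (2*z)*z) + z = (z² + 2*z²) + z = 3*z² + z = z + 3*z²)
k = 67 (k = 63 + 1*(1 + 3*1) = 63 + 1*(1 + 3) = 63 + 1*4 = 63 + 4 = 67)
Q(X, A) = 9 - 3*A - 3*X² (Q(X, A) = 9 - 3*(X*X + A) = 9 - 3*(X² + A) = 9 - 3*(A + X²) = 9 + (-3*A - 3*X²) = 9 - 3*A - 3*X²)
√(Q(k, -39) + O(153, -108)) = √((9 - 3*(-39) - 3*67²) - 108) = √((9 + 117 - 3*4489) - 108) = √((9 + 117 - 13467) - 108) = √(-13341 - 108) = √(-13449) = I*√13449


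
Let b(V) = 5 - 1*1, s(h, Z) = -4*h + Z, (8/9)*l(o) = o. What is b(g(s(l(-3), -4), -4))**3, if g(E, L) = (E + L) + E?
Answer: 64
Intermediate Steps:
l(o) = 9*o/8
s(h, Z) = Z - 4*h
g(E, L) = L + 2*E
b(V) = 4 (b(V) = 5 - 1 = 4)
b(g(s(l(-3), -4), -4))**3 = 4**3 = 64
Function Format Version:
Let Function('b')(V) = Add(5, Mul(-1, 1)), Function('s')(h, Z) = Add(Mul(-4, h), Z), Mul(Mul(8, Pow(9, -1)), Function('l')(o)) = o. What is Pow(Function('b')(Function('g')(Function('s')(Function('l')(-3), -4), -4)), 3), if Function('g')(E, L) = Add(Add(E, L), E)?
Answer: 64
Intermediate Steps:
Function('l')(o) = Mul(Rational(9, 8), o)
Function('s')(h, Z) = Add(Z, Mul(-4, h))
Function('g')(E, L) = Add(L, Mul(2, E))
Function('b')(V) = 4 (Function('b')(V) = Add(5, -1) = 4)
Pow(Function('b')(Function('g')(Function('s')(Function('l')(-3), -4), -4)), 3) = Pow(4, 3) = 64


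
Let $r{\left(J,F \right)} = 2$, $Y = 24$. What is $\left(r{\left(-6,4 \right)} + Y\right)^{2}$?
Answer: $676$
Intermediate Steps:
$\left(r{\left(-6,4 \right)} + Y\right)^{2} = \left(2 + 24\right)^{2} = 26^{2} = 676$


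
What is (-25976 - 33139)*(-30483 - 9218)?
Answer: 2346924615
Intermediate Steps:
(-25976 - 33139)*(-30483 - 9218) = -59115*(-39701) = 2346924615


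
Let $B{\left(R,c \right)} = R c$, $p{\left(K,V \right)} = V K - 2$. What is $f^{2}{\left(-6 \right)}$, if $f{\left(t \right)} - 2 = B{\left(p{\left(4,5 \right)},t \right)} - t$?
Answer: $10000$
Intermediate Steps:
$p{\left(K,V \right)} = -2 + K V$ ($p{\left(K,V \right)} = K V - 2 = -2 + K V$)
$f{\left(t \right)} = 2 + 17 t$ ($f{\left(t \right)} = 2 - \left(t - \left(-2 + 4 \cdot 5\right) t\right) = 2 - \left(t - \left(-2 + 20\right) t\right) = 2 + \left(18 t - t\right) = 2 + 17 t$)
$f^{2}{\left(-6 \right)} = \left(2 + 17 \left(-6\right)\right)^{2} = \left(2 - 102\right)^{2} = \left(-100\right)^{2} = 10000$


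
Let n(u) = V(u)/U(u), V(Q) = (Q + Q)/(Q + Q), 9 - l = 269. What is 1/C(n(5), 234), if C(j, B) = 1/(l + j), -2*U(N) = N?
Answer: -1302/5 ≈ -260.40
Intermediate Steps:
l = -260 (l = 9 - 1*269 = 9 - 269 = -260)
U(N) = -N/2
V(Q) = 1 (V(Q) = (2*Q)/((2*Q)) = (2*Q)*(1/(2*Q)) = 1)
n(u) = -2/u (n(u) = 1/(-u/2) = 1*(-2/u) = -2/u)
C(j, B) = 1/(-260 + j)
1/C(n(5), 234) = 1/(1/(-260 - 2/5)) = 1/(1/(-260 - 2*⅕)) = 1/(1/(-260 - ⅖)) = 1/(1/(-1302/5)) = 1/(-5/1302) = -1302/5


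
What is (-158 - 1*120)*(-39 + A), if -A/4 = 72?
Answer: 90906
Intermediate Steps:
A = -288 (A = -4*72 = -288)
(-158 - 1*120)*(-39 + A) = (-158 - 1*120)*(-39 - 288) = (-158 - 120)*(-327) = -278*(-327) = 90906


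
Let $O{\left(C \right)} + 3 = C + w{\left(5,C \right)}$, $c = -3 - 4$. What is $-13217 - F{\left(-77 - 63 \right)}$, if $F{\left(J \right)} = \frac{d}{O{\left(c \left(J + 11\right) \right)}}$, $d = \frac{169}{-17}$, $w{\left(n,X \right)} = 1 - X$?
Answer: $- \frac{449547}{34} \approx -13222.0$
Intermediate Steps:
$c = -7$
$d = - \frac{169}{17}$ ($d = 169 \left(- \frac{1}{17}\right) = - \frac{169}{17} \approx -9.9412$)
$O{\left(C \right)} = -2$ ($O{\left(C \right)} = -3 + \left(C - \left(-1 + C\right)\right) = -3 + 1 = -2$)
$F{\left(J \right)} = \frac{169}{34}$ ($F{\left(J \right)} = - \frac{169}{17 \left(-2\right)} = \left(- \frac{169}{17}\right) \left(- \frac{1}{2}\right) = \frac{169}{34}$)
$-13217 - F{\left(-77 - 63 \right)} = -13217 - \frac{169}{34} = - \frac{449547}{34}$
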